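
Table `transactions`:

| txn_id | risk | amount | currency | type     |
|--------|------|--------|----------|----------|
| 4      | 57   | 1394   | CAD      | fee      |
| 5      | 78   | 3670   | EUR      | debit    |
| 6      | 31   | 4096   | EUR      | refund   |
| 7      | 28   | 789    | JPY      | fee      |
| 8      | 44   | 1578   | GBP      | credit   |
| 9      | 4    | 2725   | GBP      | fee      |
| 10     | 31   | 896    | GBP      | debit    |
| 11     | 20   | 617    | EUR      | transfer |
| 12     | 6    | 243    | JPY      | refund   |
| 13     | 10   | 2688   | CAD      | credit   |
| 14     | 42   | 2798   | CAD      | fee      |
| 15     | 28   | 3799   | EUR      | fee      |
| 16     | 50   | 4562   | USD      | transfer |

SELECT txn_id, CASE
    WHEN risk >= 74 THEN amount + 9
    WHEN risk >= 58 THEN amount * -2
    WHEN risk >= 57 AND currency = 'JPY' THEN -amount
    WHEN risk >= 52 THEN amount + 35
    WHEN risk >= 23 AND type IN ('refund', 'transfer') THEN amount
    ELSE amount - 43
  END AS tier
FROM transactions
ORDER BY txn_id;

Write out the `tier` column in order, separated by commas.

1429, 3679, 4096, 746, 1535, 2682, 853, 574, 200, 2645, 2755, 3756, 4562

txn_id=4: risk >= 52 → 1429
txn_id=5: risk >= 74 → 3679
txn_id=6: risk >= 23 AND type IN ('refund', 'transfer') → 4096
txn_id=7: ELSE → 746
txn_id=8: ELSE → 1535
txn_id=9: ELSE → 2682
txn_id=10: ELSE → 853
txn_id=11: ELSE → 574
txn_id=12: ELSE → 200
txn_id=13: ELSE → 2645
txn_id=14: ELSE → 2755
txn_id=15: ELSE → 3756
txn_id=16: risk >= 23 AND type IN ('refund', 'transfer') → 4562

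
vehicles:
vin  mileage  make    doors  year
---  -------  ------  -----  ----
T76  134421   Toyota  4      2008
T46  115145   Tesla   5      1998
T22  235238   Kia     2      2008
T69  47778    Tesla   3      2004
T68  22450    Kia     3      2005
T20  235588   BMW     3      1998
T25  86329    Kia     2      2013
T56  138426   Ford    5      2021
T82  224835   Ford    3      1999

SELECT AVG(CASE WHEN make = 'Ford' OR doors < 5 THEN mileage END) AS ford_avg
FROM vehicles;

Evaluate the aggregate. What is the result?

vin=T76: ✓ → 134421
vin=T46: ✗
vin=T22: ✓ → 235238
vin=T69: ✓ → 47778
vin=T68: ✓ → 22450
vin=T20: ✓ → 235588
vin=T25: ✓ → 86329
vin=T56: ✓ → 138426
vin=T82: ✓ → 224835
ford_avg = (134421 + 235238 + 47778 + 22450 + 235588 + 86329 + 138426 + 224835) / 8 = 140633.125

140633.125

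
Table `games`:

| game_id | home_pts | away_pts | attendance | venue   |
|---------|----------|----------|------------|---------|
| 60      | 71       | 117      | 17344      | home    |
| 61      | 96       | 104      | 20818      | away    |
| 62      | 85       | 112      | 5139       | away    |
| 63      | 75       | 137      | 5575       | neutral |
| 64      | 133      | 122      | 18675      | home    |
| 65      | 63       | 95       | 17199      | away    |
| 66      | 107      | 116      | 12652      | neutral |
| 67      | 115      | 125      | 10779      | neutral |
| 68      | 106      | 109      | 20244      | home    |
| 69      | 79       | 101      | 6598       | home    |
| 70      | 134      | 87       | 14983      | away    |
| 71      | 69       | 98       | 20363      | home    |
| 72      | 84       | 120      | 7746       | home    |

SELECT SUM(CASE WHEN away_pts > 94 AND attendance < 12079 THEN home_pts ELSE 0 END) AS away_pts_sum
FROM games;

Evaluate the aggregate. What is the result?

438

game_id=60: ✗
game_id=61: ✗
game_id=62: ✓ → 85
game_id=63: ✓ → 75
game_id=64: ✗
game_id=65: ✗
game_id=66: ✗
game_id=67: ✓ → 115
game_id=68: ✗
game_id=69: ✓ → 79
game_id=70: ✗
game_id=71: ✗
game_id=72: ✓ → 84
away_pts_sum = 85 + 75 + 115 + 79 + 84 = 438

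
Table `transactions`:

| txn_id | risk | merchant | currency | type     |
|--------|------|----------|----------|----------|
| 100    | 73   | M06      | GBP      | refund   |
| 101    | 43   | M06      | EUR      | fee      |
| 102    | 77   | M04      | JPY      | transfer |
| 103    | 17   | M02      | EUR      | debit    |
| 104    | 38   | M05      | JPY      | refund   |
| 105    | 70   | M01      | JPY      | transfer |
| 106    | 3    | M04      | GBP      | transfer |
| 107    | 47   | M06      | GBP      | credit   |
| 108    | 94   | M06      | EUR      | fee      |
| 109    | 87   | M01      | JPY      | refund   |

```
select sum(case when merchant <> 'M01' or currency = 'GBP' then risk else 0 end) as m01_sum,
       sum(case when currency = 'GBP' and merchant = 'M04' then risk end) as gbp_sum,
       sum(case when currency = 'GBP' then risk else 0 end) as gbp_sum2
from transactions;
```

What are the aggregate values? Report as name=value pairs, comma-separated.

m01_sum=392, gbp_sum=3, gbp_sum2=123

[m01_sum: merchant <> 'M01' or currency = 'GBP']
txn_id=100: ✓ → 73
txn_id=101: ✓ → 43
txn_id=102: ✓ → 77
txn_id=103: ✓ → 17
txn_id=104: ✓ → 38
txn_id=105: ✗
txn_id=106: ✓ → 3
txn_id=107: ✓ → 47
txn_id=108: ✓ → 94
txn_id=109: ✗
m01_sum = 73 + 43 + 77 + 17 + 38 + 3 + 47 + 94 = 392
—
[gbp_sum: currency = 'GBP' and merchant = 'M04']
txn_id=100: ✗
txn_id=101: ✗
txn_id=102: ✗
txn_id=103: ✗
txn_id=104: ✗
txn_id=105: ✗
txn_id=106: ✓ → 3
txn_id=107: ✗
txn_id=108: ✗
txn_id=109: ✗
gbp_sum = 3
—
[gbp_sum2: currency = 'GBP']
txn_id=100: ✓ → 73
txn_id=101: ✗
txn_id=102: ✗
txn_id=103: ✗
txn_id=104: ✗
txn_id=105: ✗
txn_id=106: ✓ → 3
txn_id=107: ✓ → 47
txn_id=108: ✗
txn_id=109: ✗
gbp_sum2 = 73 + 3 + 47 = 123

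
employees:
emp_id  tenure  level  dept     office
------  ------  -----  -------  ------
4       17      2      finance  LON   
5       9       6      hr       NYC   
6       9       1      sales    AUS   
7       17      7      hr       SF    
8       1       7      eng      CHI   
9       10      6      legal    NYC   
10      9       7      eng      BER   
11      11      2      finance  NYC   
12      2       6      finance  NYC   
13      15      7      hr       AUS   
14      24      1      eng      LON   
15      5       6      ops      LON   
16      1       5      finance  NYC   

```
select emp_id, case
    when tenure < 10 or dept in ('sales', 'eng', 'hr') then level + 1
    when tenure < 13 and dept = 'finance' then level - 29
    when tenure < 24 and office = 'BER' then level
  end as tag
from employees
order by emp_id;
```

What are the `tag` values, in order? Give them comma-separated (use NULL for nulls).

emp_id=4: (no match → NULL) → NULL
emp_id=5: tenure < 10 or dept in ('sales', 'eng', 'hr') → 7
emp_id=6: tenure < 10 or dept in ('sales', 'eng', 'hr') → 2
emp_id=7: tenure < 10 or dept in ('sales', 'eng', 'hr') → 8
emp_id=8: tenure < 10 or dept in ('sales', 'eng', 'hr') → 8
emp_id=9: (no match → NULL) → NULL
emp_id=10: tenure < 10 or dept in ('sales', 'eng', 'hr') → 8
emp_id=11: tenure < 13 and dept = 'finance' → -27
emp_id=12: tenure < 10 or dept in ('sales', 'eng', 'hr') → 7
emp_id=13: tenure < 10 or dept in ('sales', 'eng', 'hr') → 8
emp_id=14: tenure < 10 or dept in ('sales', 'eng', 'hr') → 2
emp_id=15: tenure < 10 or dept in ('sales', 'eng', 'hr') → 7
emp_id=16: tenure < 10 or dept in ('sales', 'eng', 'hr') → 6

NULL, 7, 2, 8, 8, NULL, 8, -27, 7, 8, 2, 7, 6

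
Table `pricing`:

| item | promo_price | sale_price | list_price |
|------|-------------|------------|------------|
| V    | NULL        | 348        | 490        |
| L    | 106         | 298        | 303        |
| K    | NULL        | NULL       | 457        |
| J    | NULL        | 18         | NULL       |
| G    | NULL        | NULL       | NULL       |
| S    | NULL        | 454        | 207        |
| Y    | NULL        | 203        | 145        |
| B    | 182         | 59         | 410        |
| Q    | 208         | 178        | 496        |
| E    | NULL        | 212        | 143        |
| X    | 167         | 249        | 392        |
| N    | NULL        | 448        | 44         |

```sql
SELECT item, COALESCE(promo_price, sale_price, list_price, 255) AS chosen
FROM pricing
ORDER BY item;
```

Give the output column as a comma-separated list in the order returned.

item=B: promo_price=182 → 182
item=E: promo_price=NULL, sale_price=212 → 212
item=G: promo_price=NULL, sale_price=NULL, list_price=NULL, → literal 255 → 255
item=J: promo_price=NULL, sale_price=18 → 18
item=K: promo_price=NULL, sale_price=NULL, list_price=457 → 457
item=L: promo_price=106 → 106
item=N: promo_price=NULL, sale_price=448 → 448
item=Q: promo_price=208 → 208
item=S: promo_price=NULL, sale_price=454 → 454
item=V: promo_price=NULL, sale_price=348 → 348
item=X: promo_price=167 → 167
item=Y: promo_price=NULL, sale_price=203 → 203

182, 212, 255, 18, 457, 106, 448, 208, 454, 348, 167, 203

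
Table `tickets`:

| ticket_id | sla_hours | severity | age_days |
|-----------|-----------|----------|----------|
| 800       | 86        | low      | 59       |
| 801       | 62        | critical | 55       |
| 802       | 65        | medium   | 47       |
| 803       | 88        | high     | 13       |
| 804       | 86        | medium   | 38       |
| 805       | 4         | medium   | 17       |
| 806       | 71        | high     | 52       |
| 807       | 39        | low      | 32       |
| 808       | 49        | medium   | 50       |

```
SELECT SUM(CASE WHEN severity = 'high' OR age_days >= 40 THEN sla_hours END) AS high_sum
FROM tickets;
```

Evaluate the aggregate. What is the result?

421

ticket_id=800: ✓ → 86
ticket_id=801: ✓ → 62
ticket_id=802: ✓ → 65
ticket_id=803: ✓ → 88
ticket_id=804: ✗
ticket_id=805: ✗
ticket_id=806: ✓ → 71
ticket_id=807: ✗
ticket_id=808: ✓ → 49
high_sum = 86 + 62 + 65 + 88 + 71 + 49 = 421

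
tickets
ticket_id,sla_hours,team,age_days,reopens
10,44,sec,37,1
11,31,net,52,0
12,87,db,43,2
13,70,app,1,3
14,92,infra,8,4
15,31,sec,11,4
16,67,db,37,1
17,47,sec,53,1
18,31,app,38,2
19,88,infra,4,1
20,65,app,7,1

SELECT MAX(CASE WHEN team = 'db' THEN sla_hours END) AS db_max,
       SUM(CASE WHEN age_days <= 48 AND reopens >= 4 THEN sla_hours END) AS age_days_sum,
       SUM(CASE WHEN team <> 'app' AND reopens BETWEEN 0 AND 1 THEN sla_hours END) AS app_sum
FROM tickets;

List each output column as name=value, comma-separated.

db_max=87, age_days_sum=123, app_sum=277

[db_max: team = 'db']
ticket_id=10: ✗
ticket_id=11: ✗
ticket_id=12: ✓ → 87
ticket_id=13: ✗
ticket_id=14: ✗
ticket_id=15: ✗
ticket_id=16: ✓ → 67
ticket_id=17: ✗
ticket_id=18: ✗
ticket_id=19: ✗
ticket_id=20: ✗
db_max = MAX(87, 67) = 87
—
[age_days_sum: age_days <= 48 AND reopens >= 4]
ticket_id=10: ✗
ticket_id=11: ✗
ticket_id=12: ✗
ticket_id=13: ✗
ticket_id=14: ✓ → 92
ticket_id=15: ✓ → 31
ticket_id=16: ✗
ticket_id=17: ✗
ticket_id=18: ✗
ticket_id=19: ✗
ticket_id=20: ✗
age_days_sum = 92 + 31 = 123
—
[app_sum: team <> 'app' AND reopens BETWEEN 0 AND 1]
ticket_id=10: ✓ → 44
ticket_id=11: ✓ → 31
ticket_id=12: ✗
ticket_id=13: ✗
ticket_id=14: ✗
ticket_id=15: ✗
ticket_id=16: ✓ → 67
ticket_id=17: ✓ → 47
ticket_id=18: ✗
ticket_id=19: ✓ → 88
ticket_id=20: ✗
app_sum = 44 + 31 + 67 + 47 + 88 = 277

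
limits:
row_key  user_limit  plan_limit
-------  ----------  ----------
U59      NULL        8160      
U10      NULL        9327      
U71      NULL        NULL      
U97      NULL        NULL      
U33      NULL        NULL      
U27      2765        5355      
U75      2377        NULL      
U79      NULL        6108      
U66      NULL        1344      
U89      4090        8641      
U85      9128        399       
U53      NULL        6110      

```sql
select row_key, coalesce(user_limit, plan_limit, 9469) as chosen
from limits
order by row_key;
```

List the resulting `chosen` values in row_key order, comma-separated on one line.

9327, 2765, 9469, 6110, 8160, 1344, 9469, 2377, 6108, 9128, 4090, 9469

row_key=U10: user_limit=NULL, plan_limit=9327 → 9327
row_key=U27: user_limit=2765 → 2765
row_key=U33: user_limit=NULL, plan_limit=NULL, → literal 9469 → 9469
row_key=U53: user_limit=NULL, plan_limit=6110 → 6110
row_key=U59: user_limit=NULL, plan_limit=8160 → 8160
row_key=U66: user_limit=NULL, plan_limit=1344 → 1344
row_key=U71: user_limit=NULL, plan_limit=NULL, → literal 9469 → 9469
row_key=U75: user_limit=2377 → 2377
row_key=U79: user_limit=NULL, plan_limit=6108 → 6108
row_key=U85: user_limit=9128 → 9128
row_key=U89: user_limit=4090 → 4090
row_key=U97: user_limit=NULL, plan_limit=NULL, → literal 9469 → 9469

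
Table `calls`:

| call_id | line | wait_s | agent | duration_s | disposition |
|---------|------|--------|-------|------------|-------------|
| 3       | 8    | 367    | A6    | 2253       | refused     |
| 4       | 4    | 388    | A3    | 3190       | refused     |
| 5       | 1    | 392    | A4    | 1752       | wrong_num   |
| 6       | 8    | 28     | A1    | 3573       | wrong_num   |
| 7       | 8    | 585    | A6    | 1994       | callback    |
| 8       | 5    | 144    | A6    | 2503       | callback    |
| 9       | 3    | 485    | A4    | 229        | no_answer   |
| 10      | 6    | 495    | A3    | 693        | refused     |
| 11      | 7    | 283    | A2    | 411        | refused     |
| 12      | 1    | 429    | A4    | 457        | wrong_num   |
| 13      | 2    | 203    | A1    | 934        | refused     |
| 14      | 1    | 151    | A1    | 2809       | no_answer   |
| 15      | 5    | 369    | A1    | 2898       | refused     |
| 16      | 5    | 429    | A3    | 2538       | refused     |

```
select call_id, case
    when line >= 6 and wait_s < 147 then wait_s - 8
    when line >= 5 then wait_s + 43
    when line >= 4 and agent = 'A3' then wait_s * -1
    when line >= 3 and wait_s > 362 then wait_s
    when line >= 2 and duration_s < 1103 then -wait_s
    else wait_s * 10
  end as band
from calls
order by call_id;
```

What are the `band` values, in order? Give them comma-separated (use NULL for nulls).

410, -388, 3920, 20, 628, 187, 485, 538, 326, 4290, -203, 1510, 412, 472

call_id=3: line >= 5 → 410
call_id=4: line >= 4 and agent = 'A3' → -388
call_id=5: ELSE → 3920
call_id=6: line >= 6 and wait_s < 147 → 20
call_id=7: line >= 5 → 628
call_id=8: line >= 5 → 187
call_id=9: line >= 3 and wait_s > 362 → 485
call_id=10: line >= 5 → 538
call_id=11: line >= 5 → 326
call_id=12: ELSE → 4290
call_id=13: line >= 2 and duration_s < 1103 → -203
call_id=14: ELSE → 1510
call_id=15: line >= 5 → 412
call_id=16: line >= 5 → 472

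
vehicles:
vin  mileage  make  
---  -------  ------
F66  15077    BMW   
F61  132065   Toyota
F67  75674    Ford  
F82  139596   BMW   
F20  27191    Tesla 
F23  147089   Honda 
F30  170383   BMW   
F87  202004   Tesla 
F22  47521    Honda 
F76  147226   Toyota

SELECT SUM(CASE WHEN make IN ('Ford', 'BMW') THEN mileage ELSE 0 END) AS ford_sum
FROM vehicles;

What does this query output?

400730

vin=F66: ✓ → 15077
vin=F61: ✗
vin=F67: ✓ → 75674
vin=F82: ✓ → 139596
vin=F20: ✗
vin=F23: ✗
vin=F30: ✓ → 170383
vin=F87: ✗
vin=F22: ✗
vin=F76: ✗
ford_sum = 15077 + 75674 + 139596 + 170383 = 400730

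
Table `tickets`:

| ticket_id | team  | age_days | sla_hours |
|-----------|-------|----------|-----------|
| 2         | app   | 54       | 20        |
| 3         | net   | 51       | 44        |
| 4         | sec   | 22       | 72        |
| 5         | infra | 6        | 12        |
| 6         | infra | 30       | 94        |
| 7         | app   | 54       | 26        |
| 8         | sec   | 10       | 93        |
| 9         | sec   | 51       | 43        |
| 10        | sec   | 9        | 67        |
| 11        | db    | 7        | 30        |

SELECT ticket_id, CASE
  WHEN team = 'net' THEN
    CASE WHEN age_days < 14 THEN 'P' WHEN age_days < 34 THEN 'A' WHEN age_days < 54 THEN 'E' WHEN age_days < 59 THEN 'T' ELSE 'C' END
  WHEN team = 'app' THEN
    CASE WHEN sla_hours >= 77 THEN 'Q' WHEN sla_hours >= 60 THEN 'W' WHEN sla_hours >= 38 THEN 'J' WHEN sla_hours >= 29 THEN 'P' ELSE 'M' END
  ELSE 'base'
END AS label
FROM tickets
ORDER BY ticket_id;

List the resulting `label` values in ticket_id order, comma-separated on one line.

M, E, base, base, base, M, base, base, base, base

ticket_id=2: team='app' → inner[ELSE] → M
ticket_id=3: team='net' → inner[age_days < 54] → E
ticket_id=4: team='sec' → outer ELSE → base
ticket_id=5: team='infra' → outer ELSE → base
ticket_id=6: team='infra' → outer ELSE → base
ticket_id=7: team='app' → inner[ELSE] → M
ticket_id=8: team='sec' → outer ELSE → base
ticket_id=9: team='sec' → outer ELSE → base
ticket_id=10: team='sec' → outer ELSE → base
ticket_id=11: team='db' → outer ELSE → base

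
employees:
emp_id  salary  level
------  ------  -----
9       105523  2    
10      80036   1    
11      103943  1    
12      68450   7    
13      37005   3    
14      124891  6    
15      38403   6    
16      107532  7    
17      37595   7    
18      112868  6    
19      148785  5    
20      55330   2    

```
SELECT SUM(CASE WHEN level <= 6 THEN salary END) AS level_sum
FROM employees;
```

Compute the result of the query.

emp_id=9: ✓ → 105523
emp_id=10: ✓ → 80036
emp_id=11: ✓ → 103943
emp_id=12: ✗
emp_id=13: ✓ → 37005
emp_id=14: ✓ → 124891
emp_id=15: ✓ → 38403
emp_id=16: ✗
emp_id=17: ✗
emp_id=18: ✓ → 112868
emp_id=19: ✓ → 148785
emp_id=20: ✓ → 55330
level_sum = 105523 + 80036 + 103943 + 37005 + 124891 + 38403 + 112868 + 148785 + 55330 = 806784

806784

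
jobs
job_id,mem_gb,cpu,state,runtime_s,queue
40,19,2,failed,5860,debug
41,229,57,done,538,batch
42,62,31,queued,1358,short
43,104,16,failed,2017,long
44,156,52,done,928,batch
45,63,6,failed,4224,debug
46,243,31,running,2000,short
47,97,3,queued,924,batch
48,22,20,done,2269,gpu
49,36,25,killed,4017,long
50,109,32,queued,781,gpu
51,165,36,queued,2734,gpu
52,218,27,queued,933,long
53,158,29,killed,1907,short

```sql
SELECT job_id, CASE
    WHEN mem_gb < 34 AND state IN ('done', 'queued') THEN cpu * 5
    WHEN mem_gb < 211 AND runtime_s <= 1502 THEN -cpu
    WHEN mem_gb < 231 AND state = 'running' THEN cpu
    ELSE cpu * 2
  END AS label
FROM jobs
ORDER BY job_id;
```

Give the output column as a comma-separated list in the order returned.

job_id=40: ELSE → 4
job_id=41: ELSE → 114
job_id=42: mem_gb < 211 AND runtime_s <= 1502 → -31
job_id=43: ELSE → 32
job_id=44: mem_gb < 211 AND runtime_s <= 1502 → -52
job_id=45: ELSE → 12
job_id=46: ELSE → 62
job_id=47: mem_gb < 211 AND runtime_s <= 1502 → -3
job_id=48: mem_gb < 34 AND state IN ('done', 'queued') → 100
job_id=49: ELSE → 50
job_id=50: mem_gb < 211 AND runtime_s <= 1502 → -32
job_id=51: ELSE → 72
job_id=52: ELSE → 54
job_id=53: ELSE → 58

4, 114, -31, 32, -52, 12, 62, -3, 100, 50, -32, 72, 54, 58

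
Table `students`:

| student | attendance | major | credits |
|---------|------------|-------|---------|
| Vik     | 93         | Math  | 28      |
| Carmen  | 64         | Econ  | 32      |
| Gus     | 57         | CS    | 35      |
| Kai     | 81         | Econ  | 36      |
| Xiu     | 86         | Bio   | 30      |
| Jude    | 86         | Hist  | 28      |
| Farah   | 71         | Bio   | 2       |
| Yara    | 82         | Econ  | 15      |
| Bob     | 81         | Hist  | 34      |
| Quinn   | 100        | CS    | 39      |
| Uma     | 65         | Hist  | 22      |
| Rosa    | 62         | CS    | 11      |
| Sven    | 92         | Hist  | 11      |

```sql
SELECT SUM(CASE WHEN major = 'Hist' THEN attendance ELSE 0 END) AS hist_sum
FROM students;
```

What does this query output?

324

student=Vik: ✗
student=Carmen: ✗
student=Gus: ✗
student=Kai: ✗
student=Xiu: ✗
student=Jude: ✓ → 86
student=Farah: ✗
student=Yara: ✗
student=Bob: ✓ → 81
student=Quinn: ✗
student=Uma: ✓ → 65
student=Rosa: ✗
student=Sven: ✓ → 92
hist_sum = 86 + 81 + 65 + 92 = 324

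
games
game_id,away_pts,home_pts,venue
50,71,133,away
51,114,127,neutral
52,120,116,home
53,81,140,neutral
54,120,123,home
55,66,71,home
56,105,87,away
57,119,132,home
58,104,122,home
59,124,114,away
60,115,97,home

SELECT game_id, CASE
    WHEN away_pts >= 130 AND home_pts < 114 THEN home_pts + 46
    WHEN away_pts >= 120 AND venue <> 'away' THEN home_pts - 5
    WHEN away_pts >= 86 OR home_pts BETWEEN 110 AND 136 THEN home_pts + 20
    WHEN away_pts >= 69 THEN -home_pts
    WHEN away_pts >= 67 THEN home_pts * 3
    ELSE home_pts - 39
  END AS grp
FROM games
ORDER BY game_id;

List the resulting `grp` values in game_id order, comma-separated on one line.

game_id=50: away_pts >= 86 OR home_pts BETWEEN 110 AND 136 → 153
game_id=51: away_pts >= 86 OR home_pts BETWEEN 110 AND 136 → 147
game_id=52: away_pts >= 120 AND venue <> 'away' → 111
game_id=53: away_pts >= 69 → -140
game_id=54: away_pts >= 120 AND venue <> 'away' → 118
game_id=55: ELSE → 32
game_id=56: away_pts >= 86 OR home_pts BETWEEN 110 AND 136 → 107
game_id=57: away_pts >= 86 OR home_pts BETWEEN 110 AND 136 → 152
game_id=58: away_pts >= 86 OR home_pts BETWEEN 110 AND 136 → 142
game_id=59: away_pts >= 86 OR home_pts BETWEEN 110 AND 136 → 134
game_id=60: away_pts >= 86 OR home_pts BETWEEN 110 AND 136 → 117

153, 147, 111, -140, 118, 32, 107, 152, 142, 134, 117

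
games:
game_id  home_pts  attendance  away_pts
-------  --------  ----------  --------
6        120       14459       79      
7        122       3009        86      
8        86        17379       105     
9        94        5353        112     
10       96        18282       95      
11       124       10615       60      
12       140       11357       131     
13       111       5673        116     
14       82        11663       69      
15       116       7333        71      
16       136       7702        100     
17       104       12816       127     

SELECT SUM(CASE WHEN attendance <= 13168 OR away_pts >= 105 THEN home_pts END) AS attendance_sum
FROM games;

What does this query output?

1115

game_id=6: ✗
game_id=7: ✓ → 122
game_id=8: ✓ → 86
game_id=9: ✓ → 94
game_id=10: ✗
game_id=11: ✓ → 124
game_id=12: ✓ → 140
game_id=13: ✓ → 111
game_id=14: ✓ → 82
game_id=15: ✓ → 116
game_id=16: ✓ → 136
game_id=17: ✓ → 104
attendance_sum = 122 + 86 + 94 + 124 + 140 + 111 + 82 + 116 + 136 + 104 = 1115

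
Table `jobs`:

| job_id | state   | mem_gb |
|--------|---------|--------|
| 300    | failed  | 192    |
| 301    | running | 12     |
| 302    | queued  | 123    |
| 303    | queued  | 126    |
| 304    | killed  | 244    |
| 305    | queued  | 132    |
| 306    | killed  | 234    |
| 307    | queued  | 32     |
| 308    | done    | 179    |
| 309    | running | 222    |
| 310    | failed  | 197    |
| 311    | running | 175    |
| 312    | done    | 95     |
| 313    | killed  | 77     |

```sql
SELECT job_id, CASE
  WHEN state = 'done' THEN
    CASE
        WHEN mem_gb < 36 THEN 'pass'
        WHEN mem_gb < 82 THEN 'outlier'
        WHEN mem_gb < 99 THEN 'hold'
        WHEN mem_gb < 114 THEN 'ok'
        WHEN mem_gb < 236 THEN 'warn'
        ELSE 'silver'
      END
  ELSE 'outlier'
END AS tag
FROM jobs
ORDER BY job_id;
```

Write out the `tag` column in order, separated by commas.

outlier, outlier, outlier, outlier, outlier, outlier, outlier, outlier, warn, outlier, outlier, outlier, hold, outlier

job_id=300: state='failed' → outer ELSE → outlier
job_id=301: state='running' → outer ELSE → outlier
job_id=302: state='queued' → outer ELSE → outlier
job_id=303: state='queued' → outer ELSE → outlier
job_id=304: state='killed' → outer ELSE → outlier
job_id=305: state='queued' → outer ELSE → outlier
job_id=306: state='killed' → outer ELSE → outlier
job_id=307: state='queued' → outer ELSE → outlier
job_id=308: state='done' → inner[mem_gb < 236] → warn
job_id=309: state='running' → outer ELSE → outlier
job_id=310: state='failed' → outer ELSE → outlier
job_id=311: state='running' → outer ELSE → outlier
job_id=312: state='done' → inner[mem_gb < 99] → hold
job_id=313: state='killed' → outer ELSE → outlier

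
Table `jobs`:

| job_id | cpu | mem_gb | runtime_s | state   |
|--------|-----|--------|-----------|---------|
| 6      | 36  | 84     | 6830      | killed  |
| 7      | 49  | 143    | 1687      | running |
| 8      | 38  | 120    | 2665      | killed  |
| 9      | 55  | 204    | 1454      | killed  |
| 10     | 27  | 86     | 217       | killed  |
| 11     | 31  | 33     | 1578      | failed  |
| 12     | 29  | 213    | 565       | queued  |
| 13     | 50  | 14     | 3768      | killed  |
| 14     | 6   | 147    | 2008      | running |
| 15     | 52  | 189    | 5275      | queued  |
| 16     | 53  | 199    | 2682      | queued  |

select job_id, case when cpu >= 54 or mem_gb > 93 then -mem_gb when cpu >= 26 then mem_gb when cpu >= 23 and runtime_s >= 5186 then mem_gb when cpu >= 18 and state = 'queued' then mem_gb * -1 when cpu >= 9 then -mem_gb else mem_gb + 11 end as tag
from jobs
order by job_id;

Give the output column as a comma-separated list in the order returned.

job_id=6: cpu >= 26 → 84
job_id=7: cpu >= 54 or mem_gb > 93 → -143
job_id=8: cpu >= 54 or mem_gb > 93 → -120
job_id=9: cpu >= 54 or mem_gb > 93 → -204
job_id=10: cpu >= 26 → 86
job_id=11: cpu >= 26 → 33
job_id=12: cpu >= 54 or mem_gb > 93 → -213
job_id=13: cpu >= 26 → 14
job_id=14: cpu >= 54 or mem_gb > 93 → -147
job_id=15: cpu >= 54 or mem_gb > 93 → -189
job_id=16: cpu >= 54 or mem_gb > 93 → -199

84, -143, -120, -204, 86, 33, -213, 14, -147, -189, -199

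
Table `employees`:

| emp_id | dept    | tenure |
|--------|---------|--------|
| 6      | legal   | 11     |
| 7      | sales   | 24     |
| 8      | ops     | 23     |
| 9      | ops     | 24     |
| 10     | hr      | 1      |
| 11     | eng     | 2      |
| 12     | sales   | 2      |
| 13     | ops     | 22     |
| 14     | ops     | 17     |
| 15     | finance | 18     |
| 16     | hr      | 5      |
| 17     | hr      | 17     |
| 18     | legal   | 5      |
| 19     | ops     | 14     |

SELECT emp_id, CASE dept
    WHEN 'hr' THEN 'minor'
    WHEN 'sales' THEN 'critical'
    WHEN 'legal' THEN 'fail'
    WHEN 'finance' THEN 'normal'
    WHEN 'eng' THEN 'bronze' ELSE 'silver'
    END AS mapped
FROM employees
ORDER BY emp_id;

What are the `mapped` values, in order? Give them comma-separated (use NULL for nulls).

fail, critical, silver, silver, minor, bronze, critical, silver, silver, normal, minor, minor, fail, silver

emp_id=6: dept='legal' → fail
emp_id=7: dept='sales' → critical
emp_id=8: ELSE → silver
emp_id=9: ELSE → silver
emp_id=10: dept='hr' → minor
emp_id=11: dept='eng' → bronze
emp_id=12: dept='sales' → critical
emp_id=13: ELSE → silver
emp_id=14: ELSE → silver
emp_id=15: dept='finance' → normal
emp_id=16: dept='hr' → minor
emp_id=17: dept='hr' → minor
emp_id=18: dept='legal' → fail
emp_id=19: ELSE → silver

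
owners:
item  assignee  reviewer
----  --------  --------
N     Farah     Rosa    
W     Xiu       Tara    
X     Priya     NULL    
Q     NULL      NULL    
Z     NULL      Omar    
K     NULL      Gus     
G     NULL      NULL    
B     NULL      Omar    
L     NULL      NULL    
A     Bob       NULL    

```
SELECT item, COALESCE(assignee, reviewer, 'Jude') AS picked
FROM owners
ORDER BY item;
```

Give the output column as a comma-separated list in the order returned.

item=A: assignee=Bob → Bob
item=B: assignee=NULL, reviewer=Omar → Omar
item=G: assignee=NULL, reviewer=NULL, → literal Jude → Jude
item=K: assignee=NULL, reviewer=Gus → Gus
item=L: assignee=NULL, reviewer=NULL, → literal Jude → Jude
item=N: assignee=Farah → Farah
item=Q: assignee=NULL, reviewer=NULL, → literal Jude → Jude
item=W: assignee=Xiu → Xiu
item=X: assignee=Priya → Priya
item=Z: assignee=NULL, reviewer=Omar → Omar

Bob, Omar, Jude, Gus, Jude, Farah, Jude, Xiu, Priya, Omar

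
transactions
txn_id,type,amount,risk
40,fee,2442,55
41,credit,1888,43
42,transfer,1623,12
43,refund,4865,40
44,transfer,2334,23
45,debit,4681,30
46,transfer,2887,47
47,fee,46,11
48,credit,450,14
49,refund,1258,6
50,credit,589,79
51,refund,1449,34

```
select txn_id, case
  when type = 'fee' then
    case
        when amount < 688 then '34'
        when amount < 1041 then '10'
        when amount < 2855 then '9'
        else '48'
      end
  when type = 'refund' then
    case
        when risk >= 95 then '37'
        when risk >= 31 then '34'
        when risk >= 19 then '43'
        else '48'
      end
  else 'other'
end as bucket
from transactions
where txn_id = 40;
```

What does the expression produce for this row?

9

txn_id = 40: type=fee, amount=2442, risk=55.
type='fee' → inner[amount < 2855] → 9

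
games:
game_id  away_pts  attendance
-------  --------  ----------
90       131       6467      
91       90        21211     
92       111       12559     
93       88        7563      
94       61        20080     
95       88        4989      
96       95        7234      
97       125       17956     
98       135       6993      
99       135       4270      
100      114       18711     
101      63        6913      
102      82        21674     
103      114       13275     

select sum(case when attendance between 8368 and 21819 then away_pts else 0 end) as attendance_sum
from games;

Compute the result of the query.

game_id=90: ✗
game_id=91: ✓ → 90
game_id=92: ✓ → 111
game_id=93: ✗
game_id=94: ✓ → 61
game_id=95: ✗
game_id=96: ✗
game_id=97: ✓ → 125
game_id=98: ✗
game_id=99: ✗
game_id=100: ✓ → 114
game_id=101: ✗
game_id=102: ✓ → 82
game_id=103: ✓ → 114
attendance_sum = 90 + 111 + 61 + 125 + 114 + 82 + 114 = 697

697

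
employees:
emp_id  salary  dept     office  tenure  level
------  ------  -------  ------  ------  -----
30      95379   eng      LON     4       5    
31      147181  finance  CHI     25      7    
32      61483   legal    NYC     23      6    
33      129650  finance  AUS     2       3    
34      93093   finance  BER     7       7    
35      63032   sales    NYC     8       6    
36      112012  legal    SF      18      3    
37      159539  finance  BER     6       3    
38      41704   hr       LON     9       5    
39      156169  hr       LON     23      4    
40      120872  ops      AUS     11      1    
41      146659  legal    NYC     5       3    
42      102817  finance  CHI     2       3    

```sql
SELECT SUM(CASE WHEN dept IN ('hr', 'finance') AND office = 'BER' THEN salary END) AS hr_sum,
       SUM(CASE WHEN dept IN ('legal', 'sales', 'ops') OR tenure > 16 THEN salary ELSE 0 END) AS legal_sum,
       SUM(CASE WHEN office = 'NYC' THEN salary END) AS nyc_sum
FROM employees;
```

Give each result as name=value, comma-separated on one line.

[hr_sum: dept IN ('hr', 'finance') AND office = 'BER']
emp_id=30: ✗
emp_id=31: ✗
emp_id=32: ✗
emp_id=33: ✗
emp_id=34: ✓ → 93093
emp_id=35: ✗
emp_id=36: ✗
emp_id=37: ✓ → 159539
emp_id=38: ✗
emp_id=39: ✗
emp_id=40: ✗
emp_id=41: ✗
emp_id=42: ✗
hr_sum = 93093 + 159539 = 252632
—
[legal_sum: dept IN ('legal', 'sales', 'ops') OR tenure > 16]
emp_id=30: ✗
emp_id=31: ✓ → 147181
emp_id=32: ✓ → 61483
emp_id=33: ✗
emp_id=34: ✗
emp_id=35: ✓ → 63032
emp_id=36: ✓ → 112012
emp_id=37: ✗
emp_id=38: ✗
emp_id=39: ✓ → 156169
emp_id=40: ✓ → 120872
emp_id=41: ✓ → 146659
emp_id=42: ✗
legal_sum = 147181 + 61483 + 63032 + 112012 + 156169 + 120872 + 146659 = 807408
—
[nyc_sum: office = 'NYC']
emp_id=30: ✗
emp_id=31: ✗
emp_id=32: ✓ → 61483
emp_id=33: ✗
emp_id=34: ✗
emp_id=35: ✓ → 63032
emp_id=36: ✗
emp_id=37: ✗
emp_id=38: ✗
emp_id=39: ✗
emp_id=40: ✗
emp_id=41: ✓ → 146659
emp_id=42: ✗
nyc_sum = 61483 + 63032 + 146659 = 271174

hr_sum=252632, legal_sum=807408, nyc_sum=271174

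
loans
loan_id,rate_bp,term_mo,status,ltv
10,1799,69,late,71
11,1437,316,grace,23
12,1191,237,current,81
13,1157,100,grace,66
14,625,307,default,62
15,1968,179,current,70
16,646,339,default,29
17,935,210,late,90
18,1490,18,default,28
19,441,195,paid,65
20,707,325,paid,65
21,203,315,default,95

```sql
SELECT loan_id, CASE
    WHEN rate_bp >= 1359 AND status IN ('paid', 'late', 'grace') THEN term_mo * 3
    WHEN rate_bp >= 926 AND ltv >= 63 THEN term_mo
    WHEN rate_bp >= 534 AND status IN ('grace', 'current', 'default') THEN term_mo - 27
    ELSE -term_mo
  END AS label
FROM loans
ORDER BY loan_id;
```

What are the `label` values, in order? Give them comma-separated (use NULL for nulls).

loan_id=10: rate_bp >= 1359 AND status IN ('paid', 'late', 'grace') → 207
loan_id=11: rate_bp >= 1359 AND status IN ('paid', 'late', 'grace') → 948
loan_id=12: rate_bp >= 926 AND ltv >= 63 → 237
loan_id=13: rate_bp >= 926 AND ltv >= 63 → 100
loan_id=14: rate_bp >= 534 AND status IN ('grace', 'current', 'default') → 280
loan_id=15: rate_bp >= 926 AND ltv >= 63 → 179
loan_id=16: rate_bp >= 534 AND status IN ('grace', 'current', 'default') → 312
loan_id=17: rate_bp >= 926 AND ltv >= 63 → 210
loan_id=18: rate_bp >= 534 AND status IN ('grace', 'current', 'default') → -9
loan_id=19: ELSE → -195
loan_id=20: ELSE → -325
loan_id=21: ELSE → -315

207, 948, 237, 100, 280, 179, 312, 210, -9, -195, -325, -315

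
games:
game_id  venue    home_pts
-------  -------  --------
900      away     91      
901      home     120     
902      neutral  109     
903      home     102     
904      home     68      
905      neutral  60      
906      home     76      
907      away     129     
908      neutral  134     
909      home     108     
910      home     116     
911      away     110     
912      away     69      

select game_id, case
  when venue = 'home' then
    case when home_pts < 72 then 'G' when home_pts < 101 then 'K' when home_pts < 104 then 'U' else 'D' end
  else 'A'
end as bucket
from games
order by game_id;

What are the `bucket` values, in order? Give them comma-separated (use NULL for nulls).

A, D, A, U, G, A, K, A, A, D, D, A, A

game_id=900: venue='away' → outer ELSE → A
game_id=901: venue='home' → inner[ELSE] → D
game_id=902: venue='neutral' → outer ELSE → A
game_id=903: venue='home' → inner[home_pts < 104] → U
game_id=904: venue='home' → inner[home_pts < 72] → G
game_id=905: venue='neutral' → outer ELSE → A
game_id=906: venue='home' → inner[home_pts < 101] → K
game_id=907: venue='away' → outer ELSE → A
game_id=908: venue='neutral' → outer ELSE → A
game_id=909: venue='home' → inner[ELSE] → D
game_id=910: venue='home' → inner[ELSE] → D
game_id=911: venue='away' → outer ELSE → A
game_id=912: venue='away' → outer ELSE → A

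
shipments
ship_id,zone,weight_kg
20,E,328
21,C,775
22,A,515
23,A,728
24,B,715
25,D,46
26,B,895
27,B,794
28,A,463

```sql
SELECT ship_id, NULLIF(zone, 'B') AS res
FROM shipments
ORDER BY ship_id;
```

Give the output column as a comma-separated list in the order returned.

E, C, A, A, NULL, D, NULL, NULL, A

ship_id=20: zone=E vs B: differ → E
ship_id=21: zone=C vs B: differ → C
ship_id=22: zone=A vs B: differ → A
ship_id=23: zone=A vs B: differ → A
ship_id=24: zone=B vs B: equal → NULL
ship_id=25: zone=D vs B: differ → D
ship_id=26: zone=B vs B: equal → NULL
ship_id=27: zone=B vs B: equal → NULL
ship_id=28: zone=A vs B: differ → A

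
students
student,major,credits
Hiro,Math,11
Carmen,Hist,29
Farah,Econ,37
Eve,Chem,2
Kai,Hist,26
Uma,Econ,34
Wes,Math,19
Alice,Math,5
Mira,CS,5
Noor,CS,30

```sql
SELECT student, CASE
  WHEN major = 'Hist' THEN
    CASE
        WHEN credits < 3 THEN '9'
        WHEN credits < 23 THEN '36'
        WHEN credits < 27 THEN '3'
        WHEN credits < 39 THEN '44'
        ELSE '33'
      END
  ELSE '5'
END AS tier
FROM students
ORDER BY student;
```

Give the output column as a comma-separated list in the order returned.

5, 44, 5, 5, 5, 3, 5, 5, 5, 5

student=Alice: major='Math' → outer ELSE → 5
student=Carmen: major='Hist' → inner[credits < 39] → 44
student=Eve: major='Chem' → outer ELSE → 5
student=Farah: major='Econ' → outer ELSE → 5
student=Hiro: major='Math' → outer ELSE → 5
student=Kai: major='Hist' → inner[credits < 27] → 3
student=Mira: major='CS' → outer ELSE → 5
student=Noor: major='CS' → outer ELSE → 5
student=Uma: major='Econ' → outer ELSE → 5
student=Wes: major='Math' → outer ELSE → 5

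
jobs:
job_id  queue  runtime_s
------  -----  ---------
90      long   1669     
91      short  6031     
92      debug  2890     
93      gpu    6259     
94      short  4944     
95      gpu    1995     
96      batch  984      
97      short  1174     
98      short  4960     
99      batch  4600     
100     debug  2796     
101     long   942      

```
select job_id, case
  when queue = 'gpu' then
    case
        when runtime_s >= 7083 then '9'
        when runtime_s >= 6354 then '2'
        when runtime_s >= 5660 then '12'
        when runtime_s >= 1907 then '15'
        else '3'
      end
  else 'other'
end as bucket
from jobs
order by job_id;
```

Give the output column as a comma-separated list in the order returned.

job_id=90: queue='long' → outer ELSE → other
job_id=91: queue='short' → outer ELSE → other
job_id=92: queue='debug' → outer ELSE → other
job_id=93: queue='gpu' → inner[runtime_s >= 5660] → 12
job_id=94: queue='short' → outer ELSE → other
job_id=95: queue='gpu' → inner[runtime_s >= 1907] → 15
job_id=96: queue='batch' → outer ELSE → other
job_id=97: queue='short' → outer ELSE → other
job_id=98: queue='short' → outer ELSE → other
job_id=99: queue='batch' → outer ELSE → other
job_id=100: queue='debug' → outer ELSE → other
job_id=101: queue='long' → outer ELSE → other

other, other, other, 12, other, 15, other, other, other, other, other, other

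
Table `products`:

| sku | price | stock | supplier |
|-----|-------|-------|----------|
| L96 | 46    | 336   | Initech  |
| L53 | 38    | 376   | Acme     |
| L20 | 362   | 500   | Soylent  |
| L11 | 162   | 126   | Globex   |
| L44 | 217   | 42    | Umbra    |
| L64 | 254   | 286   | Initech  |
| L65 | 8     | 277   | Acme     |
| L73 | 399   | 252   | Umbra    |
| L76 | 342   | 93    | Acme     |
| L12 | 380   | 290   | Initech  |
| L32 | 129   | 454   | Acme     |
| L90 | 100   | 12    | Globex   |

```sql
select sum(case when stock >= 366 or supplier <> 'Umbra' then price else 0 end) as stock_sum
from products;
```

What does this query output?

1821

sku=L96: ✓ → 46
sku=L53: ✓ → 38
sku=L20: ✓ → 362
sku=L11: ✓ → 162
sku=L44: ✗
sku=L64: ✓ → 254
sku=L65: ✓ → 8
sku=L73: ✗
sku=L76: ✓ → 342
sku=L12: ✓ → 380
sku=L32: ✓ → 129
sku=L90: ✓ → 100
stock_sum = 46 + 38 + 362 + 162 + 254 + 8 + 342 + 380 + 129 + 100 = 1821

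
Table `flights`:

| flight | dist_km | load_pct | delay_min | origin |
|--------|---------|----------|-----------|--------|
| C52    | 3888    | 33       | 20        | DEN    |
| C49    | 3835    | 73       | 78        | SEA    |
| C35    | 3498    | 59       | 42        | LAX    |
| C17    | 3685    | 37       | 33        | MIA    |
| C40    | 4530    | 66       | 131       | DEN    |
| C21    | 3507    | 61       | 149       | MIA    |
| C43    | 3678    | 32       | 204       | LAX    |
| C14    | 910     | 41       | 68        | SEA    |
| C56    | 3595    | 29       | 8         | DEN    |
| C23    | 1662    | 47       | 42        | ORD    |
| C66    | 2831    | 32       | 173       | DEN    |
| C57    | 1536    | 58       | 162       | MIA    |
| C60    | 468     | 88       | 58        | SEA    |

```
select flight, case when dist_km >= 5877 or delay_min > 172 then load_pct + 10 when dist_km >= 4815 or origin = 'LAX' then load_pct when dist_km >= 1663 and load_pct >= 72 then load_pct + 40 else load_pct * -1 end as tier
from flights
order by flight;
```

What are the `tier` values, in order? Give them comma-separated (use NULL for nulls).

flight=C14: ELSE → -41
flight=C17: ELSE → -37
flight=C21: ELSE → -61
flight=C23: ELSE → -47
flight=C35: dist_km >= 4815 or origin = 'LAX' → 59
flight=C40: ELSE → -66
flight=C43: dist_km >= 5877 or delay_min > 172 → 42
flight=C49: dist_km >= 1663 and load_pct >= 72 → 113
flight=C52: ELSE → -33
flight=C56: ELSE → -29
flight=C57: ELSE → -58
flight=C60: ELSE → -88
flight=C66: dist_km >= 5877 or delay_min > 172 → 42

-41, -37, -61, -47, 59, -66, 42, 113, -33, -29, -58, -88, 42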